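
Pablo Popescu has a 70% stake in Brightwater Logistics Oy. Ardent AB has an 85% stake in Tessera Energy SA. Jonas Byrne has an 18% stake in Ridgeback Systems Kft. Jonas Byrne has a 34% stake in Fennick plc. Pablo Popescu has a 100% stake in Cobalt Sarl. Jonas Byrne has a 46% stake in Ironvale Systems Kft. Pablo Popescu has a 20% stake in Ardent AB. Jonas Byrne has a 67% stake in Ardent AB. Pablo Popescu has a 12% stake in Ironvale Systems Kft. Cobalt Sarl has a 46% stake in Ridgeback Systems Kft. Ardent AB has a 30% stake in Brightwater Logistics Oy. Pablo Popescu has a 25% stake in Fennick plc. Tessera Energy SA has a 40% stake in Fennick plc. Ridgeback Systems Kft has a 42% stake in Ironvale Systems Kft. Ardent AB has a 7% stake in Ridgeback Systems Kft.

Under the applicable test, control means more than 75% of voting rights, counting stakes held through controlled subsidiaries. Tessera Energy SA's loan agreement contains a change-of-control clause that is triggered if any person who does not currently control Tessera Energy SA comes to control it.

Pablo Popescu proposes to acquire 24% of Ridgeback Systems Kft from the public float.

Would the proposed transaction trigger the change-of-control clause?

No

The purchase changes only Pablo's holdings, so Pablo is the only person who could newly come to control Tessera.
Pablo holds 100% of Cobalt, so Pablo controls Cobalt.
Neither Pablo nor any entity Pablo controls holds any voting interest in Tessera.
So before the transaction, Pablo does not control Tessera.
After the purchase, Pablo holds 24% of Ridgeback directly.
Pablo's side now holds 46% + 24% = 70% of Ridgeback, not > 75%, so Pablo still does not control Ridgeback.
After the transaction, neither Pablo nor any entity Pablo controls holds a voting interest in Tessera, so Pablo still does not control it.
No new person acquires control, so the clause is not triggered.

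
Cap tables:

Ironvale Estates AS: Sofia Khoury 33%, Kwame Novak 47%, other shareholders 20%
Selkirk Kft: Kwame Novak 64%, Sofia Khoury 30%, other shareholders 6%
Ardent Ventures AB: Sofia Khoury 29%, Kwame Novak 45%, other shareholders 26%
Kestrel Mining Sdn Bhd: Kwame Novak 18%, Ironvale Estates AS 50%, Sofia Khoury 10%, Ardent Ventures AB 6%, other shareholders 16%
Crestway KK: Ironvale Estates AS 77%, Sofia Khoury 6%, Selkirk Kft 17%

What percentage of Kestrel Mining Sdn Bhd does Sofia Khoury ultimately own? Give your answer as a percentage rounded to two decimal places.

Sofia reaches Kestrel along 3 paths.
Via Ironvale: 33% × 50% = 16.5%.
Direct stake: 10% = 10%.
Via Ardent: 29% × 6% = 1.74%.
Total: 16.5% + 10% + 1.74% = 28.24%.

28.24%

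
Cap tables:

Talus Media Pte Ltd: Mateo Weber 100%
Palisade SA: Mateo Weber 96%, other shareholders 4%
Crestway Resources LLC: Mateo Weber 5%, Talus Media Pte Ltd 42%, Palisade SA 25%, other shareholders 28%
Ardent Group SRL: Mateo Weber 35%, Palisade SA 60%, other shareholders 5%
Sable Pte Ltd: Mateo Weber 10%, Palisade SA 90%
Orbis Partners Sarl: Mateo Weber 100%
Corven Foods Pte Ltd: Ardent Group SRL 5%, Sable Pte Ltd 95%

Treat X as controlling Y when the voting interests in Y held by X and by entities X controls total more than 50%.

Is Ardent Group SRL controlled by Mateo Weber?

Yes

Mateo holds 96% of Palisade, so Mateo controls Palisade.
Mateo and Palisade together hold 35% + 60% = 95% of Ardent, so Mateo controls Ardent.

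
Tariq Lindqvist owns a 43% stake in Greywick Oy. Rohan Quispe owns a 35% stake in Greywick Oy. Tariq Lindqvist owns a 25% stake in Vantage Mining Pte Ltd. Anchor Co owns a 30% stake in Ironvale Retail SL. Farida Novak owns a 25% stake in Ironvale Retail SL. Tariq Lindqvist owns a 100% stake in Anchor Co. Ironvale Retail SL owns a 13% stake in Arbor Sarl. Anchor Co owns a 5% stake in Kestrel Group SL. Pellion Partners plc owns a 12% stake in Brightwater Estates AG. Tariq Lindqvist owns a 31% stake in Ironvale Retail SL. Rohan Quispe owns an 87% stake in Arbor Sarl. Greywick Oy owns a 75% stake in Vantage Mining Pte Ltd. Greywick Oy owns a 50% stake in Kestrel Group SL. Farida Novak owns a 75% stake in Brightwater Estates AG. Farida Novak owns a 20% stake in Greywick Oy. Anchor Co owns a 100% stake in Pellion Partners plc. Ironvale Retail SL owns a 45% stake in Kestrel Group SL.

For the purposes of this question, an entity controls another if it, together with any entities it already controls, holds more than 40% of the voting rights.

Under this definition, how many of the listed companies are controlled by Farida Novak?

Farida holds 75% of Brightwater, so Farida controls Brightwater.
No other company's threshold is met.
Farida controls 1 company.

1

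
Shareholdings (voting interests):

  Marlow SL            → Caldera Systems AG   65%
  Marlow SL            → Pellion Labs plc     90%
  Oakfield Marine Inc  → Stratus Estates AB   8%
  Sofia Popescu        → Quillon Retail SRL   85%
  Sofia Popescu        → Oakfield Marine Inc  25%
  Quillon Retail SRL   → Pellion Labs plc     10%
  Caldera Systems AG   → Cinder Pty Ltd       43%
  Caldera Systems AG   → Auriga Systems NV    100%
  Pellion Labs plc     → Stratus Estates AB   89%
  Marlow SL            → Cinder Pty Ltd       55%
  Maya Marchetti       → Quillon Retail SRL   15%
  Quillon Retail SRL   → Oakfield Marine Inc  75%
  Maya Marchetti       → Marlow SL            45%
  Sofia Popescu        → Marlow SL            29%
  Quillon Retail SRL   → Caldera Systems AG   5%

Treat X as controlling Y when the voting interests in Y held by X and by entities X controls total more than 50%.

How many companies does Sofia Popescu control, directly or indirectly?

Sofia holds 85% of Quillon, so Sofia controls Quillon.
Quillon and Sofia together hold 75% + 25% = 100% of Oakfield, so Sofia controls Oakfield.
No other company's threshold is met.
Sofia controls 2 companies.

2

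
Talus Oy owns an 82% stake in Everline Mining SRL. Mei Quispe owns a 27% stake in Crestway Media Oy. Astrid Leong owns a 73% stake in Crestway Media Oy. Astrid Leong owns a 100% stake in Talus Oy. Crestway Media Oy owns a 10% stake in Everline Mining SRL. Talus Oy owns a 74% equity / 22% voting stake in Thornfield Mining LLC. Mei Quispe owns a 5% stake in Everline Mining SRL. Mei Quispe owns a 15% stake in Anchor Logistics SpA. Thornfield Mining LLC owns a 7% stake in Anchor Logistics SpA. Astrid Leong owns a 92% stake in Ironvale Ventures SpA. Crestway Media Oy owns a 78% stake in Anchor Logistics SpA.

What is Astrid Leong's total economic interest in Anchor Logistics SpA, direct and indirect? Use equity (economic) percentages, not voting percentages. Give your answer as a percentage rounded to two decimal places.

Astrid reaches Anchor along 2 paths.
Via Talus → Thornfield: 100% × 74% × 7% = 5.18%.
Via Crestway: 73% × 78% = 56.94%.
Total: 5.18% + 56.94% = 62.12%.

62.12%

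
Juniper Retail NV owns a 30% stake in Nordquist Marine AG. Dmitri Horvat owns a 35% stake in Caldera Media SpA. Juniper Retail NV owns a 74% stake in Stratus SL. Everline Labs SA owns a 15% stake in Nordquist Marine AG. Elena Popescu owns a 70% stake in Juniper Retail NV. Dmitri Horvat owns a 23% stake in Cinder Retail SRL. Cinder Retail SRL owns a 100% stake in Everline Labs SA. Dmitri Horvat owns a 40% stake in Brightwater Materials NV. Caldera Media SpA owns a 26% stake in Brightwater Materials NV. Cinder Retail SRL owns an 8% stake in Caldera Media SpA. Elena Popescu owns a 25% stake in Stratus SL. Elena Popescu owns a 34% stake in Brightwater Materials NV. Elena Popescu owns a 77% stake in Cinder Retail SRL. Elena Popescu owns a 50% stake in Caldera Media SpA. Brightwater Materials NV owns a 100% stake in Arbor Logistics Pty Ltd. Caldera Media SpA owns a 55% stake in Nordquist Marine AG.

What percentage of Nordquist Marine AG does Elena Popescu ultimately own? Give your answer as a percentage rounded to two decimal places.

63.44%

Elena reaches Nordquist along 4 paths.
Via Juniper: 70% × 30% = 21%.
Via Cinder → Everline: 77% × 100% × 15% = 11.55%.
Via Caldera: 50% × 55% = 27.5%.
Via Cinder → Caldera: 77% × 8% × 55% = 3.388%.
Total: 21% + 11.55% + 27.5% + 3.388% = 63.438%.
Rounded: 63.44%.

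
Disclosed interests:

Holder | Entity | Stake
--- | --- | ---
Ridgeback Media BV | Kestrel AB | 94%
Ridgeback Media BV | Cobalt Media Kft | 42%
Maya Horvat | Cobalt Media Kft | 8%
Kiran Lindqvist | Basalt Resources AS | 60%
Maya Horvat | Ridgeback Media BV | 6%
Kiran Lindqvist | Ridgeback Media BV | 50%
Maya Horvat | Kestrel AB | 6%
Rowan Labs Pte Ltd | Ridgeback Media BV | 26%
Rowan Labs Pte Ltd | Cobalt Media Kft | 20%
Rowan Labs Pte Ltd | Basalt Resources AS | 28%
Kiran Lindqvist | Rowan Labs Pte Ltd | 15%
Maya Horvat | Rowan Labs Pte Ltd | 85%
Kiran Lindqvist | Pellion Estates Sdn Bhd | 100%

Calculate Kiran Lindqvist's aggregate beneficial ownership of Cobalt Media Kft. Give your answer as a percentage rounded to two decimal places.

Kiran reaches Cobalt along 3 paths.
Via Rowan → Ridgeback: 15% × 26% × 42% = 1.638%.
Via Ridgeback: 50% × 42% = 21%.
Via Rowan: 15% × 20% = 3%.
Total: 1.638% + 21% + 3% = 25.638%.
Rounded: 25.64%.

25.64%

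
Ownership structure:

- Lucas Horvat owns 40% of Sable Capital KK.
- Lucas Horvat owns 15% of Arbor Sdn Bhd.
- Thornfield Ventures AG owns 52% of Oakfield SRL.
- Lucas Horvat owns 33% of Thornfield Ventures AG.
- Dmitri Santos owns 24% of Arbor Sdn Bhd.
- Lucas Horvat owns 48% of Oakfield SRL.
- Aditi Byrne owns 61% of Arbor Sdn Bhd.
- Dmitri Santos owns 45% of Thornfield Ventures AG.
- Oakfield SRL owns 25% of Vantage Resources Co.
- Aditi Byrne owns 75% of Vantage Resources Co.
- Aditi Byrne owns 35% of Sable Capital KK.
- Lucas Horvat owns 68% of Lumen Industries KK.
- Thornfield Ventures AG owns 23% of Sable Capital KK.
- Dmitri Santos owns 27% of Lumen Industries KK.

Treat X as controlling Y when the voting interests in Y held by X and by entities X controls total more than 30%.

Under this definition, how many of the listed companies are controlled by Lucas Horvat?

4

Lucas holds 33% of Thornfield, so Lucas controls Thornfield.
Lucas and Thornfield together hold 48% + 52% = 100% of Oakfield, so Lucas controls Oakfield.
Thornfield and Lucas together hold 23% + 40% = 63% of Sable, so Lucas controls Sable.
Lucas holds 68% of Lumen, so Lucas controls Lumen.
No other company's threshold is met.
Lucas controls 4 companies.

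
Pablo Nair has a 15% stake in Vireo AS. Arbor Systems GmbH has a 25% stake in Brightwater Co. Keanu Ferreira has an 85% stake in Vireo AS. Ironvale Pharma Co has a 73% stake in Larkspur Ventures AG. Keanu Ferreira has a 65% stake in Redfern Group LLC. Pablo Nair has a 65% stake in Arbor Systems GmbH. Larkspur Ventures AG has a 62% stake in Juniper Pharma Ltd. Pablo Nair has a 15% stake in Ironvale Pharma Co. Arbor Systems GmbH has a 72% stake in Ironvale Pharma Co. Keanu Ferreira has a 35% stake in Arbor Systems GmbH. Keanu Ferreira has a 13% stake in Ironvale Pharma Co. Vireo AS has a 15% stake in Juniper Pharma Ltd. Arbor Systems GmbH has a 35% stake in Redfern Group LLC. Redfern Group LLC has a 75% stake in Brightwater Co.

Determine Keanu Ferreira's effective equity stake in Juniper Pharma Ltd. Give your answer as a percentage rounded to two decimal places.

Keanu reaches Juniper along 3 paths.
Via Arbor → Ironvale → Larkspur: 35% × 72% × 73% × 62% = 11.40552%.
Via Ironvale → Larkspur: 13% × 73% × 62% = 5.8838%.
Via Vireo: 85% × 15% = 12.75%.
Total: 11.40552% + 5.8838% + 12.75% = 30.03932%.
Rounded: 30.04%.

30.04%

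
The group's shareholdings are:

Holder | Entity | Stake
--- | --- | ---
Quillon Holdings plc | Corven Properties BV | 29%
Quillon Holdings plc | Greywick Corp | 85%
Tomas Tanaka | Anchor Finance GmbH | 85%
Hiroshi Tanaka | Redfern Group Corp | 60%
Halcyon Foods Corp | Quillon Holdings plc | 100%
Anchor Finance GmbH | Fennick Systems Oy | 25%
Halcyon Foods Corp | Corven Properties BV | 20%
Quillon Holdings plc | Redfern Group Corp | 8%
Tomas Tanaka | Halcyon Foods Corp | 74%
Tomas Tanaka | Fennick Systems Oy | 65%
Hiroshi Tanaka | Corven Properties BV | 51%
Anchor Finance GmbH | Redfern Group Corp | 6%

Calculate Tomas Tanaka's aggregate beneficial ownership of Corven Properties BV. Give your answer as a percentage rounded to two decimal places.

36.26%

Tomas reaches Corven along 2 paths.
Via Halcyon: 74% × 20% = 14.8%.
Via Halcyon → Quillon: 74% × 100% × 29% = 21.46%.
Total: 14.8% + 21.46% = 36.26%.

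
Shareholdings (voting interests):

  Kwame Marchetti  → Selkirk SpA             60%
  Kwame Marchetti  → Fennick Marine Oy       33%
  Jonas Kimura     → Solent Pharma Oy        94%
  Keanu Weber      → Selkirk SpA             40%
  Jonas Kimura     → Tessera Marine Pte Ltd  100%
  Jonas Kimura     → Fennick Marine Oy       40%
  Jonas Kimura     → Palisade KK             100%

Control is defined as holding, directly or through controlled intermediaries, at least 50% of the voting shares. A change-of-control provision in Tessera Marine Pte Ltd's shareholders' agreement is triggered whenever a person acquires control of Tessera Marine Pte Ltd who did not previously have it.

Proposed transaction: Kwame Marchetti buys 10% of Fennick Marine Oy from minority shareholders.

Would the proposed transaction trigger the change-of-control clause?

No

The purchase changes only Kwame's holdings, so Kwame is the only person who could newly come to control Tessera.
Kwame holds 60% of Selkirk, so Kwame controls Selkirk.
Neither Kwame nor any entity Kwame controls holds any voting interest in Tessera.
So before the transaction, Kwame does not control Tessera.
After the purchase, Kwame's direct stake in Fennick rises to 33% + 10% = 43%.
Kwame's side now holds 43% of Fennick, not ≥ 50%, so Kwame still does not control Fennick.
After the transaction, neither Kwame nor any entity Kwame controls holds a voting interest in Tessera, so Kwame still does not control it.
No new person acquires control, so the clause is not triggered.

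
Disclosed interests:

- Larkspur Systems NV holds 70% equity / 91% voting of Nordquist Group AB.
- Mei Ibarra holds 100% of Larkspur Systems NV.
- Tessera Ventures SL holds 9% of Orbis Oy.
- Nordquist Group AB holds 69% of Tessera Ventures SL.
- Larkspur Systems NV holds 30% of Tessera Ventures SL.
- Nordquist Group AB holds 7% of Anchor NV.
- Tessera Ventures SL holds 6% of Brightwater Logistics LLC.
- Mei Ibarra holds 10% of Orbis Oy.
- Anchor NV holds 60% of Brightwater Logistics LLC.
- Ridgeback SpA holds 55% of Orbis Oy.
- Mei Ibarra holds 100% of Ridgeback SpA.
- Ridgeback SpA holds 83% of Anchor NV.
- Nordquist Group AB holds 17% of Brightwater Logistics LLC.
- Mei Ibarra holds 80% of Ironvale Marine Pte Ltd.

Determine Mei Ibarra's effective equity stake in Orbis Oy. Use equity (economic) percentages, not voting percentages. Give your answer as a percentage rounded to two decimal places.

72.05%

Mei reaches Orbis along 4 paths.
Via Ridgeback: 100% × 55% = 55%.
Via Larkspur → Nordquist → Tessera: 100% × 70% × 69% × 9% = 4.347%.
Via Larkspur → Tessera: 100% × 30% × 9% = 2.7%.
Direct stake: 10% = 10%.
Total: 55% + 4.347% + 2.7% + 10% = 72.047%.
Rounded: 72.05%.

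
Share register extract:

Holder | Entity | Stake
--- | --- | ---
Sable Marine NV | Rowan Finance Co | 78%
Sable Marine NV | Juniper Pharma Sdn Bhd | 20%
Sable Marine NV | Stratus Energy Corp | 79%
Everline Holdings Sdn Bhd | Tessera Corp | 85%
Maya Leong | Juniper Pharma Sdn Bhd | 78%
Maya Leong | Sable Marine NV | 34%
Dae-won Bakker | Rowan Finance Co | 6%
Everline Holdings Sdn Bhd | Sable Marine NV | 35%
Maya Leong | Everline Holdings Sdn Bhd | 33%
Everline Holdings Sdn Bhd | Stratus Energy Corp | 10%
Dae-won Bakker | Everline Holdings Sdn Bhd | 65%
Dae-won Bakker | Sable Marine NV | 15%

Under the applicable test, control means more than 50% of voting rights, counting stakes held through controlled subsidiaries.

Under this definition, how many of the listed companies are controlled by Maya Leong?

Maya holds 78% of Juniper, so Maya controls Juniper.
No other company's threshold is met.
Maya controls 1 company.

1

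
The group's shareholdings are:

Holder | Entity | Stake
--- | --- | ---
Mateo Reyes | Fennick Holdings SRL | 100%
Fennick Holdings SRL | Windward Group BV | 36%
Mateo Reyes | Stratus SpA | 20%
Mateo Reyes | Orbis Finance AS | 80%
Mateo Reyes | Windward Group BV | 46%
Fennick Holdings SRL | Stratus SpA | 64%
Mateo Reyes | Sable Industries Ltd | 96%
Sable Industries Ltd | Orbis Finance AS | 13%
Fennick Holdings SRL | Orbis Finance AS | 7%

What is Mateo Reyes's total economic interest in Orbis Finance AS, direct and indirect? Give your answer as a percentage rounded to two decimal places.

Mateo reaches Orbis along 3 paths.
Direct stake: 80% = 80%.
Via Fennick: 100% × 7% = 7%.
Via Sable: 96% × 13% = 12.48%.
Total: 80% + 7% + 12.48% = 99.48%.

99.48%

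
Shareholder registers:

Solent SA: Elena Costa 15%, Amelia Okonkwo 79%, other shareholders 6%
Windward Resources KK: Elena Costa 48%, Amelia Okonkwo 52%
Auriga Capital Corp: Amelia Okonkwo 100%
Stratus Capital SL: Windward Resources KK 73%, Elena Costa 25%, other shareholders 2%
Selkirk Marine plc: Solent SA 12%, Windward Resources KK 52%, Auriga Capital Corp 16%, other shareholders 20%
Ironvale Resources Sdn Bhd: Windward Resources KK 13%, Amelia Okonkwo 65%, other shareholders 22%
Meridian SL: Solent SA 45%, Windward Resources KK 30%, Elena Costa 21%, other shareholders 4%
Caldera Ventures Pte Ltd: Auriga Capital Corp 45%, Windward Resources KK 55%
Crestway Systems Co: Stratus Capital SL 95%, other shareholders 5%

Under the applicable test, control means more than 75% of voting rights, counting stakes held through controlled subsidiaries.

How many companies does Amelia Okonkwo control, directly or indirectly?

2

Amelia holds 79% of Solent, so Amelia controls Solent.
Amelia holds 100% of Auriga, so Amelia controls Auriga.
No other company's threshold is met.
Amelia controls 2 companies.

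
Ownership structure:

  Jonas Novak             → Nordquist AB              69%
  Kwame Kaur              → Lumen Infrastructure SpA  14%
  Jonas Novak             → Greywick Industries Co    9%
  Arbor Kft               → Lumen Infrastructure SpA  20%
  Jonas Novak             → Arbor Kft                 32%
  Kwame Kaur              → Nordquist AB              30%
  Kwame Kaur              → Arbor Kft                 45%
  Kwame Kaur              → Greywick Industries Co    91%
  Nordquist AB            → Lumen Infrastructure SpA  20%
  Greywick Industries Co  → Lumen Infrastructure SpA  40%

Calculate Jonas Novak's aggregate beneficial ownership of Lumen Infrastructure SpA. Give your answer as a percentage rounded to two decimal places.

Jonas reaches Lumen along 3 paths.
Via Nordquist: 69% × 20% = 13.8%.
Via Greywick: 9% × 40% = 3.6%.
Via Arbor: 32% × 20% = 6.4%.
Total: 13.8% + 3.6% + 6.4% = 23.8%.
Rounded: 23.80%.

23.80%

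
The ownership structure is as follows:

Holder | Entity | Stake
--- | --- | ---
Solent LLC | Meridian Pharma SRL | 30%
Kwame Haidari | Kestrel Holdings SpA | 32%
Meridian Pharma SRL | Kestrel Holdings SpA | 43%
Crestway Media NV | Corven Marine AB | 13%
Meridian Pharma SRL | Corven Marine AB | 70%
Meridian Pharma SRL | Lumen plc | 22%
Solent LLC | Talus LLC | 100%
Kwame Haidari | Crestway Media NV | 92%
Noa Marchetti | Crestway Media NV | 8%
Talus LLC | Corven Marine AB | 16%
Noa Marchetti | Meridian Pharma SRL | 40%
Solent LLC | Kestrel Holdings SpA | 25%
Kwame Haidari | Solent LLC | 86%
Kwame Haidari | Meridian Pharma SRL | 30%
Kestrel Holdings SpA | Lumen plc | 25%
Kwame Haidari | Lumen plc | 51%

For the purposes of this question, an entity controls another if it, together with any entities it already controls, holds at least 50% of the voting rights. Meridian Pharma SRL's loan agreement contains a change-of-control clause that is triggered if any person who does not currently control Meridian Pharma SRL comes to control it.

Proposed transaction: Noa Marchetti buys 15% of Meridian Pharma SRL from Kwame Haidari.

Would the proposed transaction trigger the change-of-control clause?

The purchase adds only to Noa's holdings (Kwame's stake shrinks), so Noa is the only person who could newly come to control Meridian.
Noa's largest direct stake is 40% in Meridian, which does not meet the threshold, so Noa controls no company.
In Meridian, Noa's side holds only 40%, not ≥ 50%.
So before the transaction, Noa does not control Meridian.
After the purchase, Noa's direct stake in Meridian rises to 40% + 15% = 55%, and Kwame's stake falls to 15%.
Noa holds 55% of Meridian, so Noa controls Meridian.
Noa did not control Meridian before and does after, so the clause is triggered.

Yes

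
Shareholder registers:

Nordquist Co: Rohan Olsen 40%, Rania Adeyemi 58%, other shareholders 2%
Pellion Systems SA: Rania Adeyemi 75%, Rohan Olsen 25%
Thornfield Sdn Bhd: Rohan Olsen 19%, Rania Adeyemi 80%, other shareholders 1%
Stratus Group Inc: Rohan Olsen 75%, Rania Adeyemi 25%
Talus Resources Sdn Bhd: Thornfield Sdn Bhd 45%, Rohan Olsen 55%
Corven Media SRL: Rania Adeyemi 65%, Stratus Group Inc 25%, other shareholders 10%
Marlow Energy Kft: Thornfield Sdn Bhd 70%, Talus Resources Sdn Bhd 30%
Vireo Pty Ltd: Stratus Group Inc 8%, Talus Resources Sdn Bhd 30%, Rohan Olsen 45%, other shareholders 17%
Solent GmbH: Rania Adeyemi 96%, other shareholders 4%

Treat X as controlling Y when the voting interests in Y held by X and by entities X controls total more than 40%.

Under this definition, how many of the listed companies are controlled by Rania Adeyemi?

Rania holds 58% of Nordquist, so Rania controls Nordquist.
Rania holds 75% of Pellion, so Rania controls Pellion.
Rania holds 80% of Thornfield, so Rania controls Thornfield.
Thornfield holds 45% of Talus, so Rania controls Talus.
Rania holds 65% of Corven, so Rania controls Corven.
Thornfield and Talus together hold 70% + 30% = 100% of Marlow, so Rania controls Marlow.
Rania holds 96% of Solent, so Rania controls Solent.
No other company's threshold is met.
Rania controls 7 companies.

7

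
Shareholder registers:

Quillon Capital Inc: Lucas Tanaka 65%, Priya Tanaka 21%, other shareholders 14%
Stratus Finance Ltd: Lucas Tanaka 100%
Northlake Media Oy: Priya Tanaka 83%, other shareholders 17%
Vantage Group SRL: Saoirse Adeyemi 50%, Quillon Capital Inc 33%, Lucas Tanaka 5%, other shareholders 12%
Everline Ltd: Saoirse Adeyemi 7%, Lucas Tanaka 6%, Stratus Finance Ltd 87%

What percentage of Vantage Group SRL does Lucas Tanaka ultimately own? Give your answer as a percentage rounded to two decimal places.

26.45%

Lucas reaches Vantage along 2 paths.
Via Quillon: 65% × 33% = 21.45%.
Direct stake: 5% = 5%.
Total: 21.45% + 5% = 26.45%.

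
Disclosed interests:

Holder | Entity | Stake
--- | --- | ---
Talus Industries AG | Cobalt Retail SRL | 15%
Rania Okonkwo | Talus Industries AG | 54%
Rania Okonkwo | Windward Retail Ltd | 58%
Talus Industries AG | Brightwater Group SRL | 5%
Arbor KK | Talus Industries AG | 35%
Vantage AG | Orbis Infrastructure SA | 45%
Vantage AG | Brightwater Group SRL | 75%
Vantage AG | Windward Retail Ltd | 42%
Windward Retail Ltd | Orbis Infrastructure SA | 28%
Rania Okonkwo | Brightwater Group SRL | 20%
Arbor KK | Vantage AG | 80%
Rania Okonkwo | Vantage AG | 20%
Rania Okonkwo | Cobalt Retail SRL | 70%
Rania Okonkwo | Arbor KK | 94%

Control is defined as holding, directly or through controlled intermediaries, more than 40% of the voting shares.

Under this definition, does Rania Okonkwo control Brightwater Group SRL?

Yes

Rania holds 94% of Arbor, so Rania controls Arbor.
Rania and Arbor together hold 20% + 80% = 100% of Vantage, so Rania controls Vantage.
Rania and Arbor together hold 54% + 35% = 89% of Talus, so Rania controls Talus.
Vantage and Rania and Talus together hold 75% + 20% + 5% = 100% of Brightwater, so Rania controls Brightwater.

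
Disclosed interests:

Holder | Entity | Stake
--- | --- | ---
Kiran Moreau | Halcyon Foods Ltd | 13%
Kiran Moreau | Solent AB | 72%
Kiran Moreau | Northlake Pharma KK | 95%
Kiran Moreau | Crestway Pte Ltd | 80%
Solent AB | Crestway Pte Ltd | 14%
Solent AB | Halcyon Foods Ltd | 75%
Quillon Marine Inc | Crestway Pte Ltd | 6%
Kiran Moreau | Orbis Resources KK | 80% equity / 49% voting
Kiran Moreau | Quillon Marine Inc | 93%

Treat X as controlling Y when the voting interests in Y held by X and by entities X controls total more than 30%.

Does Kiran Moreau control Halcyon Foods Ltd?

Yes

Kiran holds 72% of Solent, so Kiran controls Solent.
Solent and Kiran together hold 75% + 13% = 88% of Halcyon, so Kiran controls Halcyon.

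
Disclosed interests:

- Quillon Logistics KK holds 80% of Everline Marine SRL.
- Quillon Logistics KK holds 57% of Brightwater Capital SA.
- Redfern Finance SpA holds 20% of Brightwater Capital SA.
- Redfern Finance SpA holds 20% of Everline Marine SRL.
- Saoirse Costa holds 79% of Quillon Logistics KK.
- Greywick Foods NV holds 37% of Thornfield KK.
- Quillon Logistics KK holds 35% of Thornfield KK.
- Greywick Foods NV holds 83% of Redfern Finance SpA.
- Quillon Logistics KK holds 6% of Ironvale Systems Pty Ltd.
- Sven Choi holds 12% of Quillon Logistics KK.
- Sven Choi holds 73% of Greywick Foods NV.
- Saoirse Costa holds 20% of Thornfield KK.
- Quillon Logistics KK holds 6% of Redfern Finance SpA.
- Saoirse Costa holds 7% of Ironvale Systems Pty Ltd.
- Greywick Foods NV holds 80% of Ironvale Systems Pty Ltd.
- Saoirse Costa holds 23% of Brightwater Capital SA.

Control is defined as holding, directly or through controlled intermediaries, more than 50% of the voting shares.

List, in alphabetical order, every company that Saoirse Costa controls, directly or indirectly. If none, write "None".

Brightwater Capital SA, Everline Marine SRL, Quillon Logistics KK, Thornfield KK

Saoirse holds 79% of Quillon, so Saoirse controls Quillon.
Quillon and Saoirse together hold 57% + 23% = 80% of Brightwater, so Saoirse controls Brightwater.
Quillon and Saoirse together hold 35% + 20% = 55% of Thornfield, so Saoirse controls Thornfield.
Quillon holds 80% of Everline, so Saoirse controls Everline.
No other company's threshold is met.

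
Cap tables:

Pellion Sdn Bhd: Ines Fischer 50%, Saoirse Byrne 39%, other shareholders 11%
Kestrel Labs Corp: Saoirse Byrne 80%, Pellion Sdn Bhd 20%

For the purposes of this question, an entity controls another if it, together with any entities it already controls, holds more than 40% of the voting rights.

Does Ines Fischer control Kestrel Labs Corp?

No

Ines holds 50% of Pellion, so Ines controls Pellion.
In Kestrel, Ines's side holds only 20%, not > 40%.
So Ines does not control Kestrel.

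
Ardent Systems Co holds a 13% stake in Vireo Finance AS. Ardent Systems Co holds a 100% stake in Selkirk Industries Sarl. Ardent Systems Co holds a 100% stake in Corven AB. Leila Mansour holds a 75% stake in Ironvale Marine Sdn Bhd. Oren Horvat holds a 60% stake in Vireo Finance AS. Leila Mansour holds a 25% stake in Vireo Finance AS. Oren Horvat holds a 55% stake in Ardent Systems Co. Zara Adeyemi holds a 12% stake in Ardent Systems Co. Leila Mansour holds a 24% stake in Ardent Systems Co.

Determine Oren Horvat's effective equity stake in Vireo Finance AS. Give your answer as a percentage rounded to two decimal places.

Oren reaches Vireo along 2 paths.
Via Ardent: 55% × 13% = 7.15%.
Direct stake: 60% = 60%.
Total: 7.15% + 60% = 67.15%.

67.15%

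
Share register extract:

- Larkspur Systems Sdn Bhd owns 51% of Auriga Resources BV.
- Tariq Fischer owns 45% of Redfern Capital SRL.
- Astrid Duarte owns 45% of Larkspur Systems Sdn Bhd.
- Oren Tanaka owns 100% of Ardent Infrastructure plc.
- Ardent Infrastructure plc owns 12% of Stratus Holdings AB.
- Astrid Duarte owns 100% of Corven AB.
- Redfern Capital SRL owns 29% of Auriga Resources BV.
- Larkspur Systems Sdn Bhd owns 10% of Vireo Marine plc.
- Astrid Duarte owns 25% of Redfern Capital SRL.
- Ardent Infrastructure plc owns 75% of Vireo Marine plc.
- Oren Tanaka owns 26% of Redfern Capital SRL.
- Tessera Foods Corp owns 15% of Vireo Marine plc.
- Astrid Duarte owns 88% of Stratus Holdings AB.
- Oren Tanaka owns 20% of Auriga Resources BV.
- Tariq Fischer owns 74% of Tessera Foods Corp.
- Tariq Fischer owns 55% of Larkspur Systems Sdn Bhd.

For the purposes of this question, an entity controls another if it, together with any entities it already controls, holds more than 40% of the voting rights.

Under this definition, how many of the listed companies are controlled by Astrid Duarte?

4

Astrid holds 45% of Larkspur, so Astrid controls Larkspur.
Astrid holds 88% of Stratus, so Astrid controls Stratus.
Astrid holds 100% of Corven, so Astrid controls Corven.
Larkspur holds 51% of Auriga, so Astrid controls Auriga.
No other company's threshold is met.
Astrid controls 4 companies.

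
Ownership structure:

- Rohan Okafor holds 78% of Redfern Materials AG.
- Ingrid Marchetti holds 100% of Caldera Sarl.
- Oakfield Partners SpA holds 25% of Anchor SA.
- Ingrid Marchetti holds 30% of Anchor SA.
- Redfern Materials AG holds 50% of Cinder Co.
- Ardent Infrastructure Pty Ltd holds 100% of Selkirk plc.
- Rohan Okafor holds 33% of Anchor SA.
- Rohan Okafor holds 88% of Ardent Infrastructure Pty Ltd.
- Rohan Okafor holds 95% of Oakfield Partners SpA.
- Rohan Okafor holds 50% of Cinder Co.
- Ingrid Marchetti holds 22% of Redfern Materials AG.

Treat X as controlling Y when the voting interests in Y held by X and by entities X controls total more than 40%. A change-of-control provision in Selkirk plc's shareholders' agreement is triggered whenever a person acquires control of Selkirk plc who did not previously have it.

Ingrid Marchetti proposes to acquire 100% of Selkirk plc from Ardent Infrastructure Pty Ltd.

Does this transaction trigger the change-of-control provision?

Yes

The purchase adds only to Ingrid's holdings (Ardent's stake shrinks), so Ingrid is the only person who could newly come to control Selkirk.
Ingrid holds 100% of Caldera, so Ingrid controls Caldera.
Neither Ingrid nor any entity Ingrid controls holds any voting interest in Selkirk.
So before the transaction, Ingrid does not control Selkirk.
After the purchase, Ingrid holds 100% of Selkirk directly, and Ardent's stake falls to 0%.
Ingrid holds 100% of Selkirk, so Ingrid controls Selkirk.
Ingrid did not control Selkirk before and does after, so the clause is triggered.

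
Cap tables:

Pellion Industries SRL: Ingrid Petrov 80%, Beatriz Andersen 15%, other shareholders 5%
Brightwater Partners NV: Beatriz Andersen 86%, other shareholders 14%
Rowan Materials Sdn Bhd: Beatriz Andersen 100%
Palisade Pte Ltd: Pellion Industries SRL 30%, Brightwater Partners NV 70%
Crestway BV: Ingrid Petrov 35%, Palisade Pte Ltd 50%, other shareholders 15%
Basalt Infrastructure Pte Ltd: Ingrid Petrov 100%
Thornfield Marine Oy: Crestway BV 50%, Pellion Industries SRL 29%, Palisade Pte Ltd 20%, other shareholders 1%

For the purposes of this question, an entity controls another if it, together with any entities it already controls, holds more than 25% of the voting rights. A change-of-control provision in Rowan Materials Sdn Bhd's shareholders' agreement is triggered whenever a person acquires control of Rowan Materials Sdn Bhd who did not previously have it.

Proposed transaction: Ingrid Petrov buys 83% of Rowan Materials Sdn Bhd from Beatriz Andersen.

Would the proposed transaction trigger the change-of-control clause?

Yes

The purchase adds only to Ingrid's holdings (Beatriz's stake shrinks), so Ingrid is the only person who could newly come to control Rowan.
Ingrid holds 80% of Pellion, so Ingrid controls Pellion.
Pellion holds 30% of Palisade, so Ingrid controls Palisade.
Ingrid and Palisade together hold 35% + 50% = 85% of Crestway, so Ingrid controls Crestway.
Ingrid holds 100% of Basalt, so Ingrid controls Basalt.
Crestway and Pellion and Palisade together hold 50% + 29% + 20% = 99% of Thornfield, so Ingrid controls Thornfield.
Neither Ingrid nor any entity Ingrid controls holds any voting interest in Rowan.
So before the transaction, Ingrid does not control Rowan.
After the purchase, Ingrid holds 83% of Rowan directly, and Beatriz's stake falls to 17%.
Ingrid holds 83% of Rowan, so Ingrid controls Rowan.
Ingrid did not control Rowan before and does after, so the clause is triggered.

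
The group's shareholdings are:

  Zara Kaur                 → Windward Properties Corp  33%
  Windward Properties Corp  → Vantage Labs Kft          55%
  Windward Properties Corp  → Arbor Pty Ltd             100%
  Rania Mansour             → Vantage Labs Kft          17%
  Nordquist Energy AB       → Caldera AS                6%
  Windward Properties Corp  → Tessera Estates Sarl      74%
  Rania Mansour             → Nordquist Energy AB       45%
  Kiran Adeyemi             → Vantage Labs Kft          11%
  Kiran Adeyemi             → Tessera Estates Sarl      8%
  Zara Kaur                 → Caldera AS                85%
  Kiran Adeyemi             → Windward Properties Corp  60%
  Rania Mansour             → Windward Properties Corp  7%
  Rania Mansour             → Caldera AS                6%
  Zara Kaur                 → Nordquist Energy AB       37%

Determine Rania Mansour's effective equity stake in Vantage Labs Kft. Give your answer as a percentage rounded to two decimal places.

20.85%

Rania reaches Vantage along 2 paths.
Via Windward: 7% × 55% = 3.85%.
Direct stake: 17% = 17%.
Total: 3.85% + 17% = 20.85%.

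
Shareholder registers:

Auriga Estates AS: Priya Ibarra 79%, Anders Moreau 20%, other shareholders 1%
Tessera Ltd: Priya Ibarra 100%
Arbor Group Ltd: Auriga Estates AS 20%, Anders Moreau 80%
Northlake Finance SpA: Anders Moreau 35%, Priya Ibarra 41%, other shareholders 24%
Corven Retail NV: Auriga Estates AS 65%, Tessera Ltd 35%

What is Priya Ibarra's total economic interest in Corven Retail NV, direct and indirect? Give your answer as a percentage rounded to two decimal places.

Priya reaches Corven along 2 paths.
Via Auriga: 79% × 65% = 51.35%.
Via Tessera: 100% × 35% = 35%.
Total: 51.35% + 35% = 86.35%.

86.35%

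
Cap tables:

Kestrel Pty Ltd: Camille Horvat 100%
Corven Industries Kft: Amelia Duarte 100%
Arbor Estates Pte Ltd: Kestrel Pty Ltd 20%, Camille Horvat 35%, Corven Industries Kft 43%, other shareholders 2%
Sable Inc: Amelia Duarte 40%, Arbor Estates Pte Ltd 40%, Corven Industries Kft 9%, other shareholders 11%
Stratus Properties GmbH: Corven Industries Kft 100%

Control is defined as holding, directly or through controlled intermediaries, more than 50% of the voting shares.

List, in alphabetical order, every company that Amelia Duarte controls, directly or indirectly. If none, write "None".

Amelia holds 100% of Corven, so Amelia controls Corven.
Corven holds 100% of Stratus, so Amelia controls Stratus.
No other company's threshold is met.

Corven Industries Kft, Stratus Properties GmbH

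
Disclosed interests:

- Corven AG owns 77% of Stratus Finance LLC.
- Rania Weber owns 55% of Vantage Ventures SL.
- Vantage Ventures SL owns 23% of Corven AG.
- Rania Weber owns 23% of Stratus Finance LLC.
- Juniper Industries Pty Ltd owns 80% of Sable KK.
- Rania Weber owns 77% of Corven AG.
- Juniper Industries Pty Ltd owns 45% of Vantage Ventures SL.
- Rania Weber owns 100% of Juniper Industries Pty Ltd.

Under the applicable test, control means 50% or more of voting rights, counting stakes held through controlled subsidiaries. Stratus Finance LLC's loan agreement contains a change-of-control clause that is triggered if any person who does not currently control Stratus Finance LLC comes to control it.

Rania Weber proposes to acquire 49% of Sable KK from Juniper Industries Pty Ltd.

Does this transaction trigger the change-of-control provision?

No

The purchase adds only to Rania's holdings (Juniper's stake shrinks), so Rania is the only person who could newly come to control Stratus.
Rania holds 100% of Juniper, so Rania controls Juniper.
Juniper and Rania together hold 45% + 55% = 100% of Vantage, so Rania controls Vantage.
Rania and Vantage together hold 77% + 23% = 100% of Corven, so Rania controls Corven.
Rania and Corven together hold 23% + 77% = 100% of Stratus, so Rania controls Stratus.
So Rania already controls Stratus before the transaction.
After the purchase, Rania holds 49% of Sable directly, and Juniper's stake falls to 31%.
Rania controlled Stratus already, so this is not a new person acquiring control; every other person's position is unchanged or reduced.
No new person acquires control, so the clause is not triggered.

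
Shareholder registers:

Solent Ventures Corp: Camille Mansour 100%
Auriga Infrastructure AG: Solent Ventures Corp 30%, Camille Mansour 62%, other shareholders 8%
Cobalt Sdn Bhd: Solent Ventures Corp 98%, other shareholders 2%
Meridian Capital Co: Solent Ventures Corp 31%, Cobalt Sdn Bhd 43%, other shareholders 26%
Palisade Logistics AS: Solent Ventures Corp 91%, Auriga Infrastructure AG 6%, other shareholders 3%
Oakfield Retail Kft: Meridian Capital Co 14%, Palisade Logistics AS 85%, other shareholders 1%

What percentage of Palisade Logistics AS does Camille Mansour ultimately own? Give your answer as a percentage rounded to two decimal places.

96.52%

Camille reaches Palisade along 3 paths.
Via Solent: 100% × 91% = 91%.
Via Solent → Auriga: 100% × 30% × 6% = 1.8%.
Via Auriga: 62% × 6% = 3.72%.
Total: 91% + 1.8% + 3.72% = 96.52%.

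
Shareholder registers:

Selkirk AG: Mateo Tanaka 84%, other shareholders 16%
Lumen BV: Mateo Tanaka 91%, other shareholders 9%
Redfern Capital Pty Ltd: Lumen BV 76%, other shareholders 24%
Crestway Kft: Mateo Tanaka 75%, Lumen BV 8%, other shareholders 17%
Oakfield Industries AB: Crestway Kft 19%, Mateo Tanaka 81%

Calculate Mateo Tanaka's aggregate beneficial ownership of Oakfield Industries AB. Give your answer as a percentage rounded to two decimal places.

96.63%

Mateo reaches Oakfield along 3 paths.
Via Crestway: 75% × 19% = 14.25%.
Via Lumen → Crestway: 91% × 8% × 19% = 1.3832%.
Direct stake: 81% = 81%.
Total: 14.25% + 1.3832% + 81% = 96.6332%.
Rounded: 96.63%.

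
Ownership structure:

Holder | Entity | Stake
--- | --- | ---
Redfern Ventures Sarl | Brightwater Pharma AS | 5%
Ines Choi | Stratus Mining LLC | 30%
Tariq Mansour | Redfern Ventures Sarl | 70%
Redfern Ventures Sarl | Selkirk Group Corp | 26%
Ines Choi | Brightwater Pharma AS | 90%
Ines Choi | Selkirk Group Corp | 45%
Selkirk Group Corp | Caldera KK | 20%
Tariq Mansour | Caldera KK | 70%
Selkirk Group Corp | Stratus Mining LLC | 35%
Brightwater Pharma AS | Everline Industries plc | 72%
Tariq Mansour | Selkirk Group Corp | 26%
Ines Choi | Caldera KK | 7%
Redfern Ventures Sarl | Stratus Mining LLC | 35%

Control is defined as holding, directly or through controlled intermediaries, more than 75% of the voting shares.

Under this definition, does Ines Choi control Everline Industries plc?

Ines holds 90% of Brightwater, so Ines controls Brightwater.
In Everline, Ines's side holds only 72%, not > 75%.
So Ines does not control Everline.

No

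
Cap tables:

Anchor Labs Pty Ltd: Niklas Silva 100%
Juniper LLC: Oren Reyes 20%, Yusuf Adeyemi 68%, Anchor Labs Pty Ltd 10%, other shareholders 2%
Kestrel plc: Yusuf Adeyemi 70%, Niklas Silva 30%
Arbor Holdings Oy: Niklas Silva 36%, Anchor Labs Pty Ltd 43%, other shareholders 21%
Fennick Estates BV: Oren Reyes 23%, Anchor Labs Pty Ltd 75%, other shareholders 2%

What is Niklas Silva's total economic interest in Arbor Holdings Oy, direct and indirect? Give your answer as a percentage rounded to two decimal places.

79.00%

Niklas reaches Arbor along 2 paths.
Direct stake: 36% = 36%.
Via Anchor: 100% × 43% = 43%.
Total: 36% + 43% = 79%.
Rounded: 79.00%.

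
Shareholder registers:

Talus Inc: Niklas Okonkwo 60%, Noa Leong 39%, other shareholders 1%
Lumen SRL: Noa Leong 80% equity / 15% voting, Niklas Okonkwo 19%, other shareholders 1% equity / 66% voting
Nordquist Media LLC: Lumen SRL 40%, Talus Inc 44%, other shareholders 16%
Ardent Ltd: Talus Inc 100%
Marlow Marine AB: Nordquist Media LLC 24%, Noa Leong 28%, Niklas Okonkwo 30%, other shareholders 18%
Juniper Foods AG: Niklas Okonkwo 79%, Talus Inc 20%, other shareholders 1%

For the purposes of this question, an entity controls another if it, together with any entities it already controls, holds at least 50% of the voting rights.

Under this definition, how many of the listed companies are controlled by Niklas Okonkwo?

Niklas holds 60% of Talus, so Niklas controls Talus.
Talus holds 100% of Ardent, so Niklas controls Ardent.
Niklas and Talus together hold 79% + 20% = 99% of Juniper, so Niklas controls Juniper.
No other company's threshold is met.
Niklas controls 3 companies.

3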